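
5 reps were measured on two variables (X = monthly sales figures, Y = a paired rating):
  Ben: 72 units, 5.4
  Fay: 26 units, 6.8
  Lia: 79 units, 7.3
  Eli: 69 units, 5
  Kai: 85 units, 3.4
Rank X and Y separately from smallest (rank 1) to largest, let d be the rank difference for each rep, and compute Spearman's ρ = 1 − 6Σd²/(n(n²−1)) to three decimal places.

Ranks of variable 1: 3, 1, 4, 2, 5
Ranks of variable 2: 3, 4, 5, 2, 1
d = r₁ − r₂: 0, -3, -1, 0, 4
d²: 0, 9, 1, 0, 16; Σd² = 26
ρ = 1 − 6·26/(5·24) = 1 − 156/120 = -0.300

-0.300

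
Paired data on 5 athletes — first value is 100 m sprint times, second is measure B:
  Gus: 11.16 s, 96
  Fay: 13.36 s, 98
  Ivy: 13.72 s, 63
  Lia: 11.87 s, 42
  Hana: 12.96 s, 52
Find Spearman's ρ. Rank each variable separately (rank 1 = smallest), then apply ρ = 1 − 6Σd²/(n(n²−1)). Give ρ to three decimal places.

0.200

Ranks of variable 1: 1, 4, 5, 2, 3
Ranks of variable 2: 4, 5, 3, 1, 2
d = r₁ − r₂: -3, -1, 2, 1, 1
d²: 9, 1, 4, 1, 1; Σd² = 16
ρ = 1 − 6·16/(5·24) = 1 − 96/120 = 0.200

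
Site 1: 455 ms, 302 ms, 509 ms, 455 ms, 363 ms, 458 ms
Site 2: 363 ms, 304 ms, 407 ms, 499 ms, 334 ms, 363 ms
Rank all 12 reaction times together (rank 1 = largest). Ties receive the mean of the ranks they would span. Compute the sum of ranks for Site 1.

Sorted (descending): 509, 499, 458, 455, 455, 407, 363, 363, 363, 334, 304, 302
The 2 values of 455 occupy positions 4–5 → average rank (4+5)/2 = 4.5.
The 3 values of 363 occupy positions 7–9 → average rank 8.
Site 1 values → pooled ranks: 455→4.5, 302→12, 509→1, 455→4.5, 363→8, 458→3
Rank sum = 4.5 + 12 + 1 + 4.5 + 8 + 3 = 33

33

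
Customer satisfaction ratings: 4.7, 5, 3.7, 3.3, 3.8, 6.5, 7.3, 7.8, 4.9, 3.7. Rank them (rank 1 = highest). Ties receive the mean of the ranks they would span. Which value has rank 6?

4.7

Sorted (descending): 7.8, 7.3, 6.5, 5, 4.9, 4.7, 3.8, 3.7, 3.7, 3.3
The 2 values of 3.7 occupy positions 8–9 → average rank (8+9)/2 = 8.5.
Rank 6 → value 4.7.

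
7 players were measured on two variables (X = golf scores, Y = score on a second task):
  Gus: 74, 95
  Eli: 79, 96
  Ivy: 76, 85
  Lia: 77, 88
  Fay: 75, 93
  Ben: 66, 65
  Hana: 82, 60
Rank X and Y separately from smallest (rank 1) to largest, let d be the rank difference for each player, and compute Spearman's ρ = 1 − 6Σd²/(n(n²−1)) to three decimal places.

-0.071

Ranks of variable 1: 2, 6, 4, 5, 3, 1, 7
Ranks of variable 2: 6, 7, 3, 4, 5, 2, 1
d = r₁ − r₂: -4, -1, 1, 1, -2, -1, 6
d²: 16, 1, 1, 1, 4, 1, 36; Σd² = 60
ρ = 1 − 6·60/(7·48) = 1 − 360/336 = -0.071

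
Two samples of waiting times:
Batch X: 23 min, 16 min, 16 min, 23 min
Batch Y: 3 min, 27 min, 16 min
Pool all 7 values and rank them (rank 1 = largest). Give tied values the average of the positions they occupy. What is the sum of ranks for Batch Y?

13

Sorted (descending): 27, 23, 23, 16, 16, 16, 3
The 2 values of 23 occupy positions 2–3 → average rank (2+3)/2 = 2.5.
The 3 values of 16 occupy positions 4–6 → average rank 5.
Batch Y values → pooled ranks: 3→7, 27→1, 16→5
Rank sum = 7 + 1 + 5 = 13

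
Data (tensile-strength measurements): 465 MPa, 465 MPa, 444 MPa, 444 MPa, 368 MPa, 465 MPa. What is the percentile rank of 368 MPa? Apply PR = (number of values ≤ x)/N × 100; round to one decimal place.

N = 6.
Strictly below 368: 0. Equal to 368: 1.
PR = 1/6 × 100 = 16.7

16.7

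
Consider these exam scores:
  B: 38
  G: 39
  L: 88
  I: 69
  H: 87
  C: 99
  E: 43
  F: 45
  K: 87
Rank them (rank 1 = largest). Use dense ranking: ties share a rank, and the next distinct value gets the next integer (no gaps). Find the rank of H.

Sorted (descending): 99, 88, 87, 87, 69, 45, 43, 39, 38
The 2 values of 87 share dense rank 3.
Remaining distinct values take the next consecutive integers.
H has value 87 → rank 3.

3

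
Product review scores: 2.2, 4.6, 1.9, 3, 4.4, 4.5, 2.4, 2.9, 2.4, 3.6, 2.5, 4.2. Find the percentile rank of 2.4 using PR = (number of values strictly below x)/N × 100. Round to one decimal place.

N = 12.
Strictly below 2.4: 2. Equal to 2.4: 2.
PR = 2/12 × 100 = 16.7

16.7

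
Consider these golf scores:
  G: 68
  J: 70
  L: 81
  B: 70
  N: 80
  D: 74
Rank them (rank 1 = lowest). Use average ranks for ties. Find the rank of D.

Sorted (ascending): 68, 70, 70, 74, 80, 81
The 2 values of 70 occupy positions 2–3 → average rank (2+3)/2 = 2.5.
D has value 74 → rank 4.

4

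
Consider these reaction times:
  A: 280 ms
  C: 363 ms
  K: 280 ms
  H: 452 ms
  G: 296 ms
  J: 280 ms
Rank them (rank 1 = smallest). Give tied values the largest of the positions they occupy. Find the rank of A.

3

Sorted (ascending): 280, 280, 280, 296, 363, 452
The 3 values of 280 occupy positions 1–3 → each gets rank 3.
A has value 280 ms → rank 3.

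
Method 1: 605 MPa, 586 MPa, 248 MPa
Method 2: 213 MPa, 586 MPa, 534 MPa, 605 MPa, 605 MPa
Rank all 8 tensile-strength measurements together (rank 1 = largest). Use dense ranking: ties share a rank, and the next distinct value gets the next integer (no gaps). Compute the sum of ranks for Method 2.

Sorted (descending): 605, 605, 605, 586, 586, 534, 248, 213
The 3 values of 605 share dense rank 1.
The 2 values of 586 share dense rank 2.
Remaining distinct values take the next consecutive integers.
Method 2 values → pooled ranks: 213→5, 586→2, 534→3, 605→1, 605→1
Rank sum = 5 + 2 + 3 + 1 + 1 = 12

12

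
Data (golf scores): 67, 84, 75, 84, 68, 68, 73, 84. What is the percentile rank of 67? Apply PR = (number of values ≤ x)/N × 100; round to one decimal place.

N = 8.
Strictly below 67: 0. Equal to 67: 1.
PR = 1/8 × 100 = 12.5

12.5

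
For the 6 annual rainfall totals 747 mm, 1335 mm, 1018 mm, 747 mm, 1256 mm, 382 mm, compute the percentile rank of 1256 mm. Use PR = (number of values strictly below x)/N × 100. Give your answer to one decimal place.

66.7

N = 6.
Strictly below 1256: 4. Equal to 1256: 1.
PR = 4/6 × 100 = 66.7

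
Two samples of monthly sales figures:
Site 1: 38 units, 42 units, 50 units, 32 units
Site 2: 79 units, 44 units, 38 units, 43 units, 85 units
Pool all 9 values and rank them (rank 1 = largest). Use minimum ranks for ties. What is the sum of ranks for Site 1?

25

Sorted (descending): 85, 79, 50, 44, 43, 42, 38, 38, 32
The 2 values of 38 occupy positions 7–8 → each gets rank 7.
Site 1 values → pooled ranks: 38→7, 42→6, 50→3, 32→9
Rank sum = 7 + 6 + 3 + 9 = 25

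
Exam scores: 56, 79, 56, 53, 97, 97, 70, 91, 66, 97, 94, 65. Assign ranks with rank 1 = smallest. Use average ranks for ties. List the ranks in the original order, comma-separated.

2.5, 7, 2.5, 1, 11, 11, 6, 8, 5, 11, 9, 4

Sorted (ascending): 53, 56, 56, 65, 66, 70, 79, 91, 94, 97, 97, 97
The 2 values of 56 occupy positions 2–3 → average rank (2+3)/2 = 2.5.
The 3 values of 97 occupy positions 10–12 → average rank 11.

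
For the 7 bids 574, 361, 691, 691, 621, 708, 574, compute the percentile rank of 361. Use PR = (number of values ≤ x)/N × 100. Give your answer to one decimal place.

N = 7.
Strictly below 361: 0. Equal to 361: 1.
PR = 1/7 × 100 = 14.3

14.3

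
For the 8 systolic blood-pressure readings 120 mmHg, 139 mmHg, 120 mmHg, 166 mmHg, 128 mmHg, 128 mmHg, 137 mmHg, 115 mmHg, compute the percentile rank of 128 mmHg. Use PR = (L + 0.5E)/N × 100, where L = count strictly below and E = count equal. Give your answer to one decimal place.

50.0

N = 8.
Strictly below 128: 3. Equal to 128: 2.
PR = (3 + 0.5·2)/8 × 100 = 50.0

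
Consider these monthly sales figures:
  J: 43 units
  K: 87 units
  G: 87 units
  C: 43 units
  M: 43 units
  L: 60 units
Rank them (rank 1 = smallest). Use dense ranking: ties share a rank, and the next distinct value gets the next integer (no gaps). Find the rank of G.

3

Sorted (ascending): 43, 43, 43, 60, 87, 87
The 3 values of 43 share dense rank 1.
The 2 values of 87 share dense rank 3.
Remaining distinct values take the next consecutive integers.
G has value 87 units → rank 3.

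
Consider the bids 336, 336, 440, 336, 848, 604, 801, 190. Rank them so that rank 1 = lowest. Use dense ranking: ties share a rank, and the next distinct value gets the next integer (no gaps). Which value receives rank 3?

Sorted (ascending): 190, 336, 336, 336, 440, 604, 801, 848
The 3 values of 336 share dense rank 2.
Remaining distinct values take the next consecutive integers.
Rank 3 → value 440.

440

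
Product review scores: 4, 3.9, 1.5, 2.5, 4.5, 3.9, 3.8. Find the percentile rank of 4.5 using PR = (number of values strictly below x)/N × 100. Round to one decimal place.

85.7

N = 7.
Strictly below 4.5: 6. Equal to 4.5: 1.
PR = 6/7 × 100 = 85.7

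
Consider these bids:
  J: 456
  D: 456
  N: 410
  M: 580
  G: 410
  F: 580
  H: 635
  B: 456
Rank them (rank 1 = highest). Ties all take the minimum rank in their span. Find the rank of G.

7

Sorted (descending): 635, 580, 580, 456, 456, 456, 410, 410
The 2 values of 580 occupy positions 2–3 → each gets rank 2.
The 3 values of 456 occupy positions 4–6 → each gets rank 4.
The 2 values of 410 occupy positions 7–8 → each gets rank 7.
G has value 410 → rank 7.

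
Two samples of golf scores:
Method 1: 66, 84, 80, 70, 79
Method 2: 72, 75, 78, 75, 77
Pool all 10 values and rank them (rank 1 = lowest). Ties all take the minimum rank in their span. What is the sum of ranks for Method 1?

30

Sorted (ascending): 66, 70, 72, 75, 75, 77, 78, 79, 80, 84
The 2 values of 75 occupy positions 4–5 → each gets rank 4.
Method 1 values → pooled ranks: 66→1, 84→10, 80→9, 70→2, 79→8
Rank sum = 1 + 10 + 9 + 2 + 8 = 30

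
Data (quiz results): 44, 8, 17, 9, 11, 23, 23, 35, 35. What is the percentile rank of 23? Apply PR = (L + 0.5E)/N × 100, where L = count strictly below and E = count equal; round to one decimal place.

N = 9.
Strictly below 23: 4. Equal to 23: 2.
PR = (4 + 0.5·2)/9 × 100 = 55.6

55.6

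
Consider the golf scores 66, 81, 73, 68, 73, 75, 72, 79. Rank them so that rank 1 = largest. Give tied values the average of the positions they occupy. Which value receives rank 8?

Sorted (descending): 81, 79, 75, 73, 73, 72, 68, 66
The 2 values of 73 occupy positions 4–5 → average rank (4+5)/2 = 4.5.
Rank 8 → value 66.

66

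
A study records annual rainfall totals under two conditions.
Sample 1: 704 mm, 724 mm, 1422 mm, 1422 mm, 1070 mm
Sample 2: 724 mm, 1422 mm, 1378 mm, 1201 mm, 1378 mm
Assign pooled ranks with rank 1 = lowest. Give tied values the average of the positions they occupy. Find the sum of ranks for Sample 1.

Sorted (ascending): 704, 724, 724, 1070, 1201, 1378, 1378, 1422, 1422, 1422
The 2 values of 724 occupy positions 2–3 → average rank (2+3)/2 = 2.5.
The 2 values of 1378 occupy positions 6–7 → average rank (6+7)/2 = 6.5.
The 3 values of 1422 occupy positions 8–10 → average rank 9.
Sample 1 values → pooled ranks: 704→1, 724→2.5, 1422→9, 1422→9, 1070→4
Rank sum = 1 + 2.5 + 9 + 9 + 4 = 25.5

25.5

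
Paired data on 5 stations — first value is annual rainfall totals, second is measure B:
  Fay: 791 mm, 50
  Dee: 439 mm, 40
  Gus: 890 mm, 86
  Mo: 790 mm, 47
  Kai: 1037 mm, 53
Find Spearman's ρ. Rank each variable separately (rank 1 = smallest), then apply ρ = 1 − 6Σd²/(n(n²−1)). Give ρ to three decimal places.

0.900

Ranks of variable 1: 3, 1, 4, 2, 5
Ranks of variable 2: 3, 1, 5, 2, 4
d = r₁ − r₂: 0, 0, -1, 0, 1
d²: 0, 0, 1, 0, 1; Σd² = 2
ρ = 1 − 6·2/(5·24) = 1 − 12/120 = 0.900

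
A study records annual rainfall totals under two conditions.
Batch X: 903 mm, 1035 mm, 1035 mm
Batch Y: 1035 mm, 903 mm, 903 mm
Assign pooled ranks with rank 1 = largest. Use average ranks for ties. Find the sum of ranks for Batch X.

Sorted (descending): 1035, 1035, 1035, 903, 903, 903
The 3 values of 1035 occupy positions 1–3 → average rank 2.
The 3 values of 903 occupy positions 4–6 → average rank 5.
Batch X values → pooled ranks: 903→5, 1035→2, 1035→2
Rank sum = 5 + 2 + 2 = 9

9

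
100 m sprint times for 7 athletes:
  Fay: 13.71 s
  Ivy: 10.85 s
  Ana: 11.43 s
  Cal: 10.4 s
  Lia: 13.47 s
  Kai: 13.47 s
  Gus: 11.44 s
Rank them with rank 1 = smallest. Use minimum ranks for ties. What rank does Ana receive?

Sorted (ascending): 10.4, 10.85, 11.43, 11.44, 13.47, 13.47, 13.71
The 2 values of 13.47 occupy positions 5–6 → each gets rank 5.
Ana has value 11.43 s → rank 3.

3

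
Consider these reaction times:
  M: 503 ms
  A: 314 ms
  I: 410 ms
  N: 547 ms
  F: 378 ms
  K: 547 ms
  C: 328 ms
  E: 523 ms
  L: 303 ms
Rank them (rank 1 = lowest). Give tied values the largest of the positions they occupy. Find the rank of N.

9

Sorted (ascending): 303, 314, 328, 378, 410, 503, 523, 547, 547
The 2 values of 547 occupy positions 8–9 → each gets rank 9.
N has value 547 ms → rank 9.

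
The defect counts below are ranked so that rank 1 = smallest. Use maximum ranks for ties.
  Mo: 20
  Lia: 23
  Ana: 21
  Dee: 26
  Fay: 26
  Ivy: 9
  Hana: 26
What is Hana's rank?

7

Sorted (ascending): 9, 20, 21, 23, 26, 26, 26
The 3 values of 26 occupy positions 5–7 → each gets rank 7.
Hana has value 26 → rank 7.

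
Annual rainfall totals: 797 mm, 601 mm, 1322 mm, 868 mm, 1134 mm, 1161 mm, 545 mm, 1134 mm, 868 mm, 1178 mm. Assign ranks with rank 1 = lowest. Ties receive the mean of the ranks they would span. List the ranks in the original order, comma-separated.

3, 2, 10, 4.5, 6.5, 8, 1, 6.5, 4.5, 9

Sorted (ascending): 545, 601, 797, 868, 868, 1134, 1134, 1161, 1178, 1322
The 2 values of 868 occupy positions 4–5 → average rank (4+5)/2 = 4.5.
The 2 values of 1134 occupy positions 6–7 → average rank (6+7)/2 = 6.5.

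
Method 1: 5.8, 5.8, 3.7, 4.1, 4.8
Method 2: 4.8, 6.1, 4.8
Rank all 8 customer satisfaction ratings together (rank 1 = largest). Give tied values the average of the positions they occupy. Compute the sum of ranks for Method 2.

Sorted (descending): 6.1, 5.8, 5.8, 4.8, 4.8, 4.8, 4.1, 3.7
The 2 values of 5.8 occupy positions 2–3 → average rank (2+3)/2 = 2.5.
The 3 values of 4.8 occupy positions 4–6 → average rank 5.
Method 2 values → pooled ranks: 4.8→5, 6.1→1, 4.8→5
Rank sum = 5 + 1 + 5 = 11

11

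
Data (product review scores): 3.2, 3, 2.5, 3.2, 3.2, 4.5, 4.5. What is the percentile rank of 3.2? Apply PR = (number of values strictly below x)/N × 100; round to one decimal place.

N = 7.
Strictly below 3.2: 2. Equal to 3.2: 3.
PR = 2/7 × 100 = 28.6

28.6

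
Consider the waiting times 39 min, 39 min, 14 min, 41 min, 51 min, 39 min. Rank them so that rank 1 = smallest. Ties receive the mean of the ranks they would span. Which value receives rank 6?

Sorted (ascending): 14, 39, 39, 39, 41, 51
The 3 values of 39 occupy positions 2–4 → average rank 3.
Rank 6 → value 51.

51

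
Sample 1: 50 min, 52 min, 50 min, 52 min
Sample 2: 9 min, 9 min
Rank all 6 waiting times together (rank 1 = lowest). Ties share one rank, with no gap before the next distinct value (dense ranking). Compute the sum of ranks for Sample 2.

2

Sorted (ascending): 9, 9, 50, 50, 52, 52
The 2 values of 9 share dense rank 1.
The 2 values of 50 share dense rank 2.
The 2 values of 52 share dense rank 3.
Sample 2 values → pooled ranks: 9→1, 9→1
Rank sum = 1 + 1 = 2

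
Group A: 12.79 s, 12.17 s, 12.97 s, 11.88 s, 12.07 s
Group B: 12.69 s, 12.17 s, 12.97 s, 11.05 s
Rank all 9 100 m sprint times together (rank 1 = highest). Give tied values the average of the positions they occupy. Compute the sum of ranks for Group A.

Sorted (descending): 12.97, 12.97, 12.79, 12.69, 12.17, 12.17, 12.07, 11.88, 11.05
The 2 values of 12.97 occupy positions 1–2 → average rank (1+2)/2 = 1.5.
The 2 values of 12.17 occupy positions 5–6 → average rank (5+6)/2 = 5.5.
Group A values → pooled ranks: 12.79→3, 12.17→5.5, 12.97→1.5, 11.88→8, 12.07→7
Rank sum = 3 + 5.5 + 1.5 + 8 + 7 = 25

25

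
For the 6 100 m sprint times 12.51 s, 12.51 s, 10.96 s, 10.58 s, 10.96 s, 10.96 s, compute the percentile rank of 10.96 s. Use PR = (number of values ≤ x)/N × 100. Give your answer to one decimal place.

66.7

N = 6.
Strictly below 10.96: 1. Equal to 10.96: 3.
PR = 4/6 × 100 = 66.7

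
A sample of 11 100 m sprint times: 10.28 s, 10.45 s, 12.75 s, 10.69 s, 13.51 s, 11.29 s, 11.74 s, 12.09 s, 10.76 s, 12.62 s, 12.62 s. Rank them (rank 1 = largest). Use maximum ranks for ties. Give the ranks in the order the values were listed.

Sorted (descending): 13.51, 12.75, 12.62, 12.62, 12.09, 11.74, 11.29, 10.76, 10.69, 10.45, 10.28
The 2 values of 12.62 occupy positions 3–4 → each gets rank 4.

11, 10, 2, 9, 1, 7, 6, 5, 8, 4, 4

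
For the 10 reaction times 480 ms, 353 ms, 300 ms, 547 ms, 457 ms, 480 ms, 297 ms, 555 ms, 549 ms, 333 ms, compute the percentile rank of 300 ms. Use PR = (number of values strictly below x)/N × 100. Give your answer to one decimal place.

N = 10.
Strictly below 300: 1. Equal to 300: 1.
PR = 1/10 × 100 = 10.0

10.0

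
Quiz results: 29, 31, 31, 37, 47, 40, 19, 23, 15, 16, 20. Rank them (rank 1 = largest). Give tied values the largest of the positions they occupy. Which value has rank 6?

29

Sorted (descending): 47, 40, 37, 31, 31, 29, 23, 20, 19, 16, 15
The 2 values of 31 occupy positions 4–5 → each gets rank 5.
Rank 6 → value 29.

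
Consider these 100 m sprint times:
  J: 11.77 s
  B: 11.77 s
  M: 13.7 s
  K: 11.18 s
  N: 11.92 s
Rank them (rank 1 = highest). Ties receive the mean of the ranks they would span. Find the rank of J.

3.5

Sorted (descending): 13.7, 11.92, 11.77, 11.77, 11.18
The 2 values of 11.77 occupy positions 3–4 → average rank (3+4)/2 = 3.5.
J has value 11.77 s → rank 3.5.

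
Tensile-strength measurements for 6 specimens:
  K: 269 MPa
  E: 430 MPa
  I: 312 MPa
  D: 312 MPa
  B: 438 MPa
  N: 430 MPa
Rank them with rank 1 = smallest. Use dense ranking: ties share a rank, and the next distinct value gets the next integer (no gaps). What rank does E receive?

3

Sorted (ascending): 269, 312, 312, 430, 430, 438
The 2 values of 312 share dense rank 2.
The 2 values of 430 share dense rank 3.
Remaining distinct values take the next consecutive integers.
E has value 430 MPa → rank 3.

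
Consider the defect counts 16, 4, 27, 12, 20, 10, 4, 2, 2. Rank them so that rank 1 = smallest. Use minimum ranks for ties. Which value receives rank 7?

16

Sorted (ascending): 2, 2, 4, 4, 10, 12, 16, 20, 27
The 2 values of 2 occupy positions 1–2 → each gets rank 1.
The 2 values of 4 occupy positions 3–4 → each gets rank 3.
Rank 7 → value 16.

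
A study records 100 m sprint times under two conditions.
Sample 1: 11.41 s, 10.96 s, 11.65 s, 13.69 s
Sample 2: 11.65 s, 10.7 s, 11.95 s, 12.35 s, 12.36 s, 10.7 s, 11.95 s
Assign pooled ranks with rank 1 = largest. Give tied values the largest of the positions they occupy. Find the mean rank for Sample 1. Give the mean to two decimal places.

Sorted (descending): 13.69, 12.36, 12.35, 11.95, 11.95, 11.65, 11.65, 11.41, 10.96, 10.7, 10.7
The 2 values of 11.95 occupy positions 4–5 → each gets rank 5.
The 2 values of 11.65 occupy positions 6–7 → each gets rank 7.
The 2 values of 10.7 occupy positions 10–11 → each gets rank 11.
Sample 1 values → pooled ranks: 11.41→8, 10.96→9, 11.65→7, 13.69→1
Mean rank = (8 + 9 + 7 + 1) / 4 = 6.25

6.25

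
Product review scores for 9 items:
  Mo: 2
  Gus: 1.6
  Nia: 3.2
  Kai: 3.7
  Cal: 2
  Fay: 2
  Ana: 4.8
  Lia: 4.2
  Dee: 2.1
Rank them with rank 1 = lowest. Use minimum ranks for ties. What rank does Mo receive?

2

Sorted (ascending): 1.6, 2, 2, 2, 2.1, 3.2, 3.7, 4.2, 4.8
The 3 values of 2 occupy positions 2–4 → each gets rank 2.
Mo has value 2 → rank 2.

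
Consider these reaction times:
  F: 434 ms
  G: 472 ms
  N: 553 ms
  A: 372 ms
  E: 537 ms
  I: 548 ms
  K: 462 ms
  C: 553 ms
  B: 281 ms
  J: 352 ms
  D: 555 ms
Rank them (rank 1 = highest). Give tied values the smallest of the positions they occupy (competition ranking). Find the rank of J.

10

Sorted (descending): 555, 553, 553, 548, 537, 472, 462, 434, 372, 352, 281
The 2 values of 553 occupy positions 2–3 → each gets rank 2.
J has value 352 ms → rank 10.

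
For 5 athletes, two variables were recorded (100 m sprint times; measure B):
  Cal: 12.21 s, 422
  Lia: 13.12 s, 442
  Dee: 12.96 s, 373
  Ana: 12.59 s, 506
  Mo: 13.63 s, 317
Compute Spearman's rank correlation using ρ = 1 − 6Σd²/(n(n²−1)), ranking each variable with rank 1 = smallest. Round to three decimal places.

-0.500

Ranks of variable 1: 1, 4, 3, 2, 5
Ranks of variable 2: 3, 4, 2, 5, 1
d = r₁ − r₂: -2, 0, 1, -3, 4
d²: 4, 0, 1, 9, 16; Σd² = 30
ρ = 1 − 6·30/(5·24) = 1 − 180/120 = -0.500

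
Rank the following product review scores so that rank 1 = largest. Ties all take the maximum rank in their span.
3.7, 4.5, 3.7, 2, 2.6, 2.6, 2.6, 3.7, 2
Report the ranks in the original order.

Sorted (descending): 4.5, 3.7, 3.7, 3.7, 2.6, 2.6, 2.6, 2, 2
The 3 values of 3.7 occupy positions 2–4 → each gets rank 4.
The 3 values of 2.6 occupy positions 5–7 → each gets rank 7.
The 2 values of 2 occupy positions 8–9 → each gets rank 9.

4, 1, 4, 9, 7, 7, 7, 4, 9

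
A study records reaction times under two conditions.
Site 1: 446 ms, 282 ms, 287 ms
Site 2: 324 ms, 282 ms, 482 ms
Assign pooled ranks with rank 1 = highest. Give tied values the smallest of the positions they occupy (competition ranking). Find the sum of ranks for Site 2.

Sorted (descending): 482, 446, 324, 287, 282, 282
The 2 values of 282 occupy positions 5–6 → each gets rank 5.
Site 2 values → pooled ranks: 324→3, 282→5, 482→1
Rank sum = 3 + 5 + 1 = 9

9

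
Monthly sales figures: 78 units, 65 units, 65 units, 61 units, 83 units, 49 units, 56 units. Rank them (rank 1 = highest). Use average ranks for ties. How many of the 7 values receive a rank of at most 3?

Sorted (descending): 83, 78, 65, 65, 61, 56, 49
The 2 values of 65 occupy positions 3–4 → average rank (3+4)/2 = 3.5.
Ranks ≤ 3: {1, 2} → 2 values.

2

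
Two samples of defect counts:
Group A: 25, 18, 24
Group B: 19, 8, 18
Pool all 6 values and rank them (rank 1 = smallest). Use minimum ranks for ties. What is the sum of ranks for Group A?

13

Sorted (ascending): 8, 18, 18, 19, 24, 25
The 2 values of 18 occupy positions 2–3 → each gets rank 2.
Group A values → pooled ranks: 25→6, 18→2, 24→5
Rank sum = 6 + 2 + 5 = 13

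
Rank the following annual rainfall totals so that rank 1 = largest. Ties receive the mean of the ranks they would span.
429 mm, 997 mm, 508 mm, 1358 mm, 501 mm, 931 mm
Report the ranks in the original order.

6, 2, 4, 1, 5, 3

Sorted (descending): 1358, 997, 931, 508, 501, 429
No ties — each value takes its position as its rank.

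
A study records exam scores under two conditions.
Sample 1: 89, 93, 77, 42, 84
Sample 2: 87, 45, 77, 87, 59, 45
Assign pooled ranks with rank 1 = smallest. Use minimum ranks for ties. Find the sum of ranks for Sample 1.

Sorted (ascending): 42, 45, 45, 59, 77, 77, 84, 87, 87, 89, 93
The 2 values of 45 occupy positions 2–3 → each gets rank 2.
The 2 values of 77 occupy positions 5–6 → each gets rank 5.
The 2 values of 87 occupy positions 8–9 → each gets rank 8.
Sample 1 values → pooled ranks: 89→10, 93→11, 77→5, 42→1, 84→7
Rank sum = 10 + 11 + 5 + 1 + 7 = 34

34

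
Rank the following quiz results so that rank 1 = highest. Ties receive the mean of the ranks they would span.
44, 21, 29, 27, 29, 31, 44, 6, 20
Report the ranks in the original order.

1.5, 7, 4.5, 6, 4.5, 3, 1.5, 9, 8

Sorted (descending): 44, 44, 31, 29, 29, 27, 21, 20, 6
The 2 values of 44 occupy positions 1–2 → average rank (1+2)/2 = 1.5.
The 2 values of 29 occupy positions 4–5 → average rank (4+5)/2 = 4.5.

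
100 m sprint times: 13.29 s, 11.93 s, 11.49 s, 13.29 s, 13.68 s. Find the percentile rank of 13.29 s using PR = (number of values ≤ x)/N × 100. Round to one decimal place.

N = 5.
Strictly below 13.29: 2. Equal to 13.29: 2.
PR = 4/5 × 100 = 80.0

80.0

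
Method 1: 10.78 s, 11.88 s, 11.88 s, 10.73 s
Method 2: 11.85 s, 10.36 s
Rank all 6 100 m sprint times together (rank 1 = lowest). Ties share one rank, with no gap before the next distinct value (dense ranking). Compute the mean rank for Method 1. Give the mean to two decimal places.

Sorted (ascending): 10.36, 10.73, 10.78, 11.85, 11.88, 11.88
The 2 values of 11.88 share dense rank 5.
Remaining distinct values take the next consecutive integers.
Method 1 values → pooled ranks: 10.78→3, 11.88→5, 11.88→5, 10.73→2
Mean rank = (3 + 5 + 5 + 2) / 4 = 3.75

3.75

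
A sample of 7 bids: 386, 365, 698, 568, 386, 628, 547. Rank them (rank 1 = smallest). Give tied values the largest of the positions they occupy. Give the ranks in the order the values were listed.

3, 1, 7, 5, 3, 6, 4

Sorted (ascending): 365, 386, 386, 547, 568, 628, 698
The 2 values of 386 occupy positions 2–3 → each gets rank 3.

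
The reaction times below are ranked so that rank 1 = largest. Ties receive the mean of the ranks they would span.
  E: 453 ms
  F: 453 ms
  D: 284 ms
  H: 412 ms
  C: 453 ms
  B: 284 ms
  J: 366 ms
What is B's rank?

6.5

Sorted (descending): 453, 453, 453, 412, 366, 284, 284
The 3 values of 453 occupy positions 1–3 → average rank 2.
The 2 values of 284 occupy positions 6–7 → average rank (6+7)/2 = 6.5.
B has value 284 ms → rank 6.5.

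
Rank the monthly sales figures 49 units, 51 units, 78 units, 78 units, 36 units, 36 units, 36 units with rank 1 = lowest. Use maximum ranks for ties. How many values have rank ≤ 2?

0

Sorted (ascending): 36, 36, 36, 49, 51, 78, 78
The 3 values of 36 occupy positions 1–3 → each gets rank 3.
The 2 values of 78 occupy positions 6–7 → each gets rank 7.
Ranks ≤ 2: {} → 0 values.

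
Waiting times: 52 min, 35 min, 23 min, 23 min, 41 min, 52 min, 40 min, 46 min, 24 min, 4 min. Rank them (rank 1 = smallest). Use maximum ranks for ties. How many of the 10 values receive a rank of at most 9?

Sorted (ascending): 4, 23, 23, 24, 35, 40, 41, 46, 52, 52
The 2 values of 23 occupy positions 2–3 → each gets rank 3.
The 2 values of 52 occupy positions 9–10 → each gets rank 10.
Ranks ≤ 9: {1, 3, 3, 4, 5, 6, 7, 8} → 8 values.

8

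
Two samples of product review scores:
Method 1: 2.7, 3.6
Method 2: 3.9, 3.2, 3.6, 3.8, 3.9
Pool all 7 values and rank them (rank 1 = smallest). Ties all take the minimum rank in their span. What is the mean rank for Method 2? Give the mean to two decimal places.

Sorted (ascending): 2.7, 3.2, 3.6, 3.6, 3.8, 3.9, 3.9
The 2 values of 3.6 occupy positions 3–4 → each gets rank 3.
The 2 values of 3.9 occupy positions 6–7 → each gets rank 6.
Method 2 values → pooled ranks: 3.9→6, 3.2→2, 3.6→3, 3.8→5, 3.9→6
Mean rank = (6 + 2 + 3 + 5 + 6) / 5 = 4.40

4.40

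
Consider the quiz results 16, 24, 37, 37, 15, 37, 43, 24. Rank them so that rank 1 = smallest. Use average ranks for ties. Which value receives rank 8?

Sorted (ascending): 15, 16, 24, 24, 37, 37, 37, 43
The 2 values of 24 occupy positions 3–4 → average rank (3+4)/2 = 3.5.
The 3 values of 37 occupy positions 5–7 → average rank 6.
Rank 8 → value 43.

43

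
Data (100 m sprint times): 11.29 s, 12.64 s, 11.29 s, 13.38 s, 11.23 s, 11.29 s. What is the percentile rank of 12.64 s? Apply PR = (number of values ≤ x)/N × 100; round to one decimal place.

N = 6.
Strictly below 12.64: 4. Equal to 12.64: 1.
PR = 5/6 × 100 = 83.3

83.3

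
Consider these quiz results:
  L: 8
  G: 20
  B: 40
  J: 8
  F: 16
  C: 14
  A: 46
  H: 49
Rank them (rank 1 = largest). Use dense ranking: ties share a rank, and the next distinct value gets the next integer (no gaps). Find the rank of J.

7

Sorted (descending): 49, 46, 40, 20, 16, 14, 8, 8
The 2 values of 8 share dense rank 7.
Remaining distinct values take the next consecutive integers.
J has value 8 → rank 7.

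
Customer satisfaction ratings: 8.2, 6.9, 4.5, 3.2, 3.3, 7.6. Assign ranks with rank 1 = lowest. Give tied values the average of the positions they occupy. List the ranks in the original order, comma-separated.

6, 4, 3, 1, 2, 5

Sorted (ascending): 3.2, 3.3, 4.5, 6.9, 7.6, 8.2
No ties — each value takes its position as its rank.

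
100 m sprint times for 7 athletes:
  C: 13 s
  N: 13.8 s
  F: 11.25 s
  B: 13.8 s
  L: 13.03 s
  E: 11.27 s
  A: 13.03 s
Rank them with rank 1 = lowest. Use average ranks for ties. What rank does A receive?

Sorted (ascending): 11.25, 11.27, 13, 13.03, 13.03, 13.8, 13.8
The 2 values of 13.03 occupy positions 4–5 → average rank (4+5)/2 = 4.5.
The 2 values of 13.8 occupy positions 6–7 → average rank (6+7)/2 = 6.5.
A has value 13.03 s → rank 4.5.

4.5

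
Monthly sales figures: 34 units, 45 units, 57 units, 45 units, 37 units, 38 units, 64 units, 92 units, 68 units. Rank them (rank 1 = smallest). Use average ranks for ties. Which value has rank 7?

Sorted (ascending): 34, 37, 38, 45, 45, 57, 64, 68, 92
The 2 values of 45 occupy positions 4–5 → average rank (4+5)/2 = 4.5.
Rank 7 → value 64.

64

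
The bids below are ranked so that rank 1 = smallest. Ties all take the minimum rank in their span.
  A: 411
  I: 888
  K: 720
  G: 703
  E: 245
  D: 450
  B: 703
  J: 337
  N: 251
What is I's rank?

Sorted (ascending): 245, 251, 337, 411, 450, 703, 703, 720, 888
The 2 values of 703 occupy positions 6–7 → each gets rank 6.
I has value 888 → rank 9.

9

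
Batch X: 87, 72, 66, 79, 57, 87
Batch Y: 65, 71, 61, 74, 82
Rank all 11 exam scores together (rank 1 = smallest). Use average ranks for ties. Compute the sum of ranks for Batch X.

Sorted (ascending): 57, 61, 65, 66, 71, 72, 74, 79, 82, 87, 87
The 2 values of 87 occupy positions 10–11 → average rank (10+11)/2 = 10.5.
Batch X values → pooled ranks: 87→10.5, 72→6, 66→4, 79→8, 57→1, 87→10.5
Rank sum = 10.5 + 6 + 4 + 8 + 1 + 10.5 = 40

40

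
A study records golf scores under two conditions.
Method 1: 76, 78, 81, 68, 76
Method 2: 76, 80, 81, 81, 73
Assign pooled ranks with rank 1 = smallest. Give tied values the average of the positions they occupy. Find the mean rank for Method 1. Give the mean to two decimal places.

Sorted (ascending): 68, 73, 76, 76, 76, 78, 80, 81, 81, 81
The 3 values of 76 occupy positions 3–5 → average rank 4.
The 3 values of 81 occupy positions 8–10 → average rank 9.
Method 1 values → pooled ranks: 76→4, 78→6, 81→9, 68→1, 76→4
Mean rank = (4 + 6 + 9 + 1 + 4) / 5 = 4.80

4.80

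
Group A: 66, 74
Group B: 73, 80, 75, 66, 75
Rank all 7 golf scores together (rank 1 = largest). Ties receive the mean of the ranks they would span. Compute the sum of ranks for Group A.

10.5

Sorted (descending): 80, 75, 75, 74, 73, 66, 66
The 2 values of 75 occupy positions 2–3 → average rank (2+3)/2 = 2.5.
The 2 values of 66 occupy positions 6–7 → average rank (6+7)/2 = 6.5.
Group A values → pooled ranks: 66→6.5, 74→4
Rank sum = 6.5 + 4 = 10.5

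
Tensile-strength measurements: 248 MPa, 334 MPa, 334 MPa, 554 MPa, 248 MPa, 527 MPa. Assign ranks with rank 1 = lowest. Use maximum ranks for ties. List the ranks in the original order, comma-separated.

2, 4, 4, 6, 2, 5

Sorted (ascending): 248, 248, 334, 334, 527, 554
The 2 values of 248 occupy positions 1–2 → each gets rank 2.
The 2 values of 334 occupy positions 3–4 → each gets rank 4.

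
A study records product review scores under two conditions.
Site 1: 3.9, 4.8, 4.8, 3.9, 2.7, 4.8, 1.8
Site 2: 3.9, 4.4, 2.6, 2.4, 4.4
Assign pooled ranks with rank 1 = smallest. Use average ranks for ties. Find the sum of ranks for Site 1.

50

Sorted (ascending): 1.8, 2.4, 2.6, 2.7, 3.9, 3.9, 3.9, 4.4, 4.4, 4.8, 4.8, 4.8
The 3 values of 3.9 occupy positions 5–7 → average rank 6.
The 2 values of 4.4 occupy positions 8–9 → average rank (8+9)/2 = 8.5.
The 3 values of 4.8 occupy positions 10–12 → average rank 11.
Site 1 values → pooled ranks: 3.9→6, 4.8→11, 4.8→11, 3.9→6, 2.7→4, 4.8→11, 1.8→1
Rank sum = 6 + 11 + 11 + 6 + 4 + 11 + 1 = 50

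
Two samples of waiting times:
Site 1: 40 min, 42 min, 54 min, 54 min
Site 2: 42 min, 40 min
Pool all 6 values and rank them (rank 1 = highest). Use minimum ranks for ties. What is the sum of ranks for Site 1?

Sorted (descending): 54, 54, 42, 42, 40, 40
The 2 values of 54 occupy positions 1–2 → each gets rank 1.
The 2 values of 42 occupy positions 3–4 → each gets rank 3.
The 2 values of 40 occupy positions 5–6 → each gets rank 5.
Site 1 values → pooled ranks: 40→5, 42→3, 54→1, 54→1
Rank sum = 5 + 3 + 1 + 1 = 10

10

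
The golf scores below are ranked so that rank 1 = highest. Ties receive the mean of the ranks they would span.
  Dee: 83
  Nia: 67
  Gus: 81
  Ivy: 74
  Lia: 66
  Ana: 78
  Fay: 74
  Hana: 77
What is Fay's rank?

5.5

Sorted (descending): 83, 81, 78, 77, 74, 74, 67, 66
The 2 values of 74 occupy positions 5–6 → average rank (5+6)/2 = 5.5.
Fay has value 74 → rank 5.5.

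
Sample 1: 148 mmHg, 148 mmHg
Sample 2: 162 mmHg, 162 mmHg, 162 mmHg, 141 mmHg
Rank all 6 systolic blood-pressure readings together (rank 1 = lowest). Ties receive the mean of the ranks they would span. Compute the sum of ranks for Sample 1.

5

Sorted (ascending): 141, 148, 148, 162, 162, 162
The 2 values of 148 occupy positions 2–3 → average rank (2+3)/2 = 2.5.
The 3 values of 162 occupy positions 4–6 → average rank 5.
Sample 1 values → pooled ranks: 148→2.5, 148→2.5
Rank sum = 2.5 + 2.5 = 5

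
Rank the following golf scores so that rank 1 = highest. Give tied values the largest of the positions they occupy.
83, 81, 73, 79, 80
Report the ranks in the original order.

Sorted (descending): 83, 81, 80, 79, 73
No ties — each value takes its position as its rank.

1, 2, 5, 4, 3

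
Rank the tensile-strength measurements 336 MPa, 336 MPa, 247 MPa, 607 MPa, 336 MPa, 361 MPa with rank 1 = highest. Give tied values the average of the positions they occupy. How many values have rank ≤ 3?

2

Sorted (descending): 607, 361, 336, 336, 336, 247
The 3 values of 336 occupy positions 3–5 → average rank 4.
Ranks ≤ 3: {1, 2} → 2 values.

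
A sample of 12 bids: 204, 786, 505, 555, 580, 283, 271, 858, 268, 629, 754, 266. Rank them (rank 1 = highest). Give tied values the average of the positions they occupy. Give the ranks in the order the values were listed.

Sorted (descending): 858, 786, 754, 629, 580, 555, 505, 283, 271, 268, 266, 204
No ties — each value takes its position as its rank.

12, 2, 7, 6, 5, 8, 9, 1, 10, 4, 3, 11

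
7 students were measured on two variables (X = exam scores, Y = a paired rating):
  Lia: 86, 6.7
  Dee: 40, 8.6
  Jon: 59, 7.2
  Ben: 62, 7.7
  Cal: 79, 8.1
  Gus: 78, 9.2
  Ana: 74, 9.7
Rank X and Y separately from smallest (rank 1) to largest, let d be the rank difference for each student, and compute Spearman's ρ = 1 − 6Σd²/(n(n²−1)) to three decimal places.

-0.179

Ranks of variable 1: 7, 1, 2, 3, 6, 5, 4
Ranks of variable 2: 1, 5, 2, 3, 4, 6, 7
d = r₁ − r₂: 6, -4, 0, 0, 2, -1, -3
d²: 36, 16, 0, 0, 4, 1, 9; Σd² = 66
ρ = 1 − 6·66/(7·48) = 1 − 396/336 = -0.179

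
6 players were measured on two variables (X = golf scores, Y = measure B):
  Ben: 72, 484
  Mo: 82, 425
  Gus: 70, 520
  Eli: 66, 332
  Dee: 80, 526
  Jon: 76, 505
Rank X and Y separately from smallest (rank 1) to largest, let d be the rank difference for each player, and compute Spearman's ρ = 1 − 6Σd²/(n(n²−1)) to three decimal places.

Ranks of variable 1: 3, 6, 2, 1, 5, 4
Ranks of variable 2: 3, 2, 5, 1, 6, 4
d = r₁ − r₂: 0, 4, -3, 0, -1, 0
d²: 0, 16, 9, 0, 1, 0; Σd² = 26
ρ = 1 − 6·26/(6·35) = 1 − 156/210 = 0.257

0.257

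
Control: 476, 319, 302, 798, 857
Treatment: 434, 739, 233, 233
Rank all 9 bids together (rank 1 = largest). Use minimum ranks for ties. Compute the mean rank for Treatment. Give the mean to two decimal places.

6.00

Sorted (descending): 857, 798, 739, 476, 434, 319, 302, 233, 233
The 2 values of 233 occupy positions 8–9 → each gets rank 8.
Treatment values → pooled ranks: 434→5, 739→3, 233→8, 233→8
Mean rank = (5 + 3 + 8 + 8) / 4 = 6.00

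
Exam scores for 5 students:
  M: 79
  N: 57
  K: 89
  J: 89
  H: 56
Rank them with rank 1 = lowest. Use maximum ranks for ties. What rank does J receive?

Sorted (ascending): 56, 57, 79, 89, 89
The 2 values of 89 occupy positions 4–5 → each gets rank 5.
J has value 89 → rank 5.

5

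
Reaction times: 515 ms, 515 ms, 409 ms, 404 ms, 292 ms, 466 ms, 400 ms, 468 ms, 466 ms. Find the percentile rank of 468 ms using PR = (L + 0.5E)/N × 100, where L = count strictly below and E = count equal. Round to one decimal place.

72.2

N = 9.
Strictly below 468: 6. Equal to 468: 1.
PR = (6 + 0.5·1)/9 × 100 = 72.2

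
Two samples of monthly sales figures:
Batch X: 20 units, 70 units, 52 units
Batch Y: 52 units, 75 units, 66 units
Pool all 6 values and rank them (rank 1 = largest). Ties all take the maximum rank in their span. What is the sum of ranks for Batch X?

13

Sorted (descending): 75, 70, 66, 52, 52, 20
The 2 values of 52 occupy positions 4–5 → each gets rank 5.
Batch X values → pooled ranks: 20→6, 70→2, 52→5
Rank sum = 6 + 2 + 5 = 13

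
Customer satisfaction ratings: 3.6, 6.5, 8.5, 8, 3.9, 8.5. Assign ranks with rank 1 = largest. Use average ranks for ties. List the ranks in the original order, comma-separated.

Sorted (descending): 8.5, 8.5, 8, 6.5, 3.9, 3.6
The 2 values of 8.5 occupy positions 1–2 → average rank (1+2)/2 = 1.5.

6, 4, 1.5, 3, 5, 1.5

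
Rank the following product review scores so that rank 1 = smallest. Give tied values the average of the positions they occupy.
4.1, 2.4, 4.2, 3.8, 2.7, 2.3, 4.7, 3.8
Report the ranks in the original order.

Sorted (ascending): 2.3, 2.4, 2.7, 3.8, 3.8, 4.1, 4.2, 4.7
The 2 values of 3.8 occupy positions 4–5 → average rank (4+5)/2 = 4.5.

6, 2, 7, 4.5, 3, 1, 8, 4.5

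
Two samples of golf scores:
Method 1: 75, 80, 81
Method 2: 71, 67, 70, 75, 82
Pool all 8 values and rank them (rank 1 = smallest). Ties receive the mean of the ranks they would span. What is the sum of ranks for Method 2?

18.5

Sorted (ascending): 67, 70, 71, 75, 75, 80, 81, 82
The 2 values of 75 occupy positions 4–5 → average rank (4+5)/2 = 4.5.
Method 2 values → pooled ranks: 71→3, 67→1, 70→2, 75→4.5, 82→8
Rank sum = 3 + 1 + 2 + 4.5 + 8 = 18.5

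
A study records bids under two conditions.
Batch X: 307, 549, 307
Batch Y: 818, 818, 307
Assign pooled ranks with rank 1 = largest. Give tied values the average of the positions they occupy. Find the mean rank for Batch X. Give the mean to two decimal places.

Sorted (descending): 818, 818, 549, 307, 307, 307
The 2 values of 818 occupy positions 1–2 → average rank (1+2)/2 = 1.5.
The 3 values of 307 occupy positions 4–6 → average rank 5.
Batch X values → pooled ranks: 307→5, 549→3, 307→5
Mean rank = (5 + 3 + 5) / 3 = 4.33

4.33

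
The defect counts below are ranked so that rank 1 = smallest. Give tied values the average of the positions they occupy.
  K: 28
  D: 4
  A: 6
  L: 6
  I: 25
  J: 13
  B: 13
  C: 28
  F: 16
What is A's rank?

2.5

Sorted (ascending): 4, 6, 6, 13, 13, 16, 25, 28, 28
The 2 values of 6 occupy positions 2–3 → average rank (2+3)/2 = 2.5.
The 2 values of 13 occupy positions 4–5 → average rank (4+5)/2 = 4.5.
The 2 values of 28 occupy positions 8–9 → average rank (8+9)/2 = 8.5.
A has value 6 → rank 2.5.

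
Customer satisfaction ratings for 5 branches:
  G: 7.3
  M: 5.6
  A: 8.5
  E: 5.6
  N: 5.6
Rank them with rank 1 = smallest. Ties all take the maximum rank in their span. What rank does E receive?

3

Sorted (ascending): 5.6, 5.6, 5.6, 7.3, 8.5
The 3 values of 5.6 occupy positions 1–3 → each gets rank 3.
E has value 5.6 → rank 3.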